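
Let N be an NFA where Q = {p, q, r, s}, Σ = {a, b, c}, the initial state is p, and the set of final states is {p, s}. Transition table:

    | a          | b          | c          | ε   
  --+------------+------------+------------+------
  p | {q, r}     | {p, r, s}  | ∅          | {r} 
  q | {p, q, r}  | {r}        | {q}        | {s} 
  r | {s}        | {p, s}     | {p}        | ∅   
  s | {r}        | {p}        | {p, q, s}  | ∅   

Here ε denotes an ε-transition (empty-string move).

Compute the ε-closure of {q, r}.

{q, r, s}

Begin with {q, r}.
ε-move q → s; add s.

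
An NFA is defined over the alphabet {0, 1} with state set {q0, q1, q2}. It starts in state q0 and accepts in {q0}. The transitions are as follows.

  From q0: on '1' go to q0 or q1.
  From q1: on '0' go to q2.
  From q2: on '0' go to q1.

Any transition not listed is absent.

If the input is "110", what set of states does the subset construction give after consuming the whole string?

{q2}

Start in {q0}.
Read '1': q0→{q0, q1}; now {q0, q1}.
Read '1': q0→{q0, q1}, q1→∅; now {q0, q1}.
Read '0': q0→∅, q1→{q2}; now {q2}.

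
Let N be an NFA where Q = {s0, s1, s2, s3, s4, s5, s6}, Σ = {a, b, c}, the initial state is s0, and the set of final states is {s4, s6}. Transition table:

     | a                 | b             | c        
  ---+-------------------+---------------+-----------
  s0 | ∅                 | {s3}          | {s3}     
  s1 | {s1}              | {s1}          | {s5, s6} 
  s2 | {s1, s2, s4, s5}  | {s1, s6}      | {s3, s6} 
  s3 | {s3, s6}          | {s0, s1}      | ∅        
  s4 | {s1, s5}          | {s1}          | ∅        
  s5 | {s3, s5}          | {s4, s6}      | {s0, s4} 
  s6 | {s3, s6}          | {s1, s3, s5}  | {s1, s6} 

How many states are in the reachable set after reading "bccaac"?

Start in {s0}.
Read 'b': s0→{s3}; now {s3}.
Read 'c': s3→∅; now ∅.
The set is empty and remains empty for the remaining 4 symbols.
That set has 0 states.

0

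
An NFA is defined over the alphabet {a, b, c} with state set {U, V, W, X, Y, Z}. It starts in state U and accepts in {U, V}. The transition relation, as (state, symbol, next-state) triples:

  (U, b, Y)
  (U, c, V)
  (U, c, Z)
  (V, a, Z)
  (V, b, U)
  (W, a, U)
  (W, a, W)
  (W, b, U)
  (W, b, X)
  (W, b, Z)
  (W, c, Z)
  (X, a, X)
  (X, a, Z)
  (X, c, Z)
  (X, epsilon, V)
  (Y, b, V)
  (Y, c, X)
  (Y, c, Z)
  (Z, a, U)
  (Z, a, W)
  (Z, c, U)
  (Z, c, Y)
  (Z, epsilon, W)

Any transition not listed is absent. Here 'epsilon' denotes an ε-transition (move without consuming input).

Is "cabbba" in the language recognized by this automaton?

Start in {U}.
Read 'c': U→{V, Z}; union {V, Z}; ε-closure = {V, W, Z}.
Read 'a': V→{Z}, W→{U, W}, Z→{U, W}; now {U, W, Z}.
Read 'b': U→{Y}, W→{U, X, Z}, Z→∅; union {U, X, Y, Z}; ε-closure = {U, V, W, X, Y, Z}.
Read 'b': U→{Y}, V→{U}, W→{U, X, Z}, X→∅, Y→{V}, Z→∅; union {U, V, X, Y, Z}; ε-closure = {U, V, W, X, Y, Z}.
Read 'b': U→{Y}, V→{U}, W→{U, X, Z}, X→∅, Y→{V}, Z→∅; union {U, V, X, Y, Z}; ε-closure = {U, V, W, X, Y, Z}.
Read 'a': U→∅, V→{Z}, W→{U, W}, X→{X, Z}, Y→∅, Z→{U, W}; union {U, W, X, Z}; ε-closure = {U, V, W, X, Z}.
The final set {U, V, W, X, Z} contains the accepting states U, V.

Yes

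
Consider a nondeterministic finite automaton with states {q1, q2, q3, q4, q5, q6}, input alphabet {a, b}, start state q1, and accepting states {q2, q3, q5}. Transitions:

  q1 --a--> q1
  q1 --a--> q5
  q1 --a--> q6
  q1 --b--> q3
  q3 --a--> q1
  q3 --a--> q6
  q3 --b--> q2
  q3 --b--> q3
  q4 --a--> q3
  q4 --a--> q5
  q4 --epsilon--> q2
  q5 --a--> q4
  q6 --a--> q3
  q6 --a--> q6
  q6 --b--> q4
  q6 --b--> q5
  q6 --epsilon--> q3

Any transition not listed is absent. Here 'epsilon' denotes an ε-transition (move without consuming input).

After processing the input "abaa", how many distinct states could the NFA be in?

6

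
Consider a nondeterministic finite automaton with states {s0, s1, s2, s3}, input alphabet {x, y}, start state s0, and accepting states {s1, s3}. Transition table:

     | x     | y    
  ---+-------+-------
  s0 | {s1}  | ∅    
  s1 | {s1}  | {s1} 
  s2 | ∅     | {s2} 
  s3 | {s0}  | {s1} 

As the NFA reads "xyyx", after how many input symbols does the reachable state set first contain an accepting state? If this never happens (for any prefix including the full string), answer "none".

1

Start in {s0}.
Read 'x': {s0} → {s1}.
None of the earlier sets intersect F, but {s1} does.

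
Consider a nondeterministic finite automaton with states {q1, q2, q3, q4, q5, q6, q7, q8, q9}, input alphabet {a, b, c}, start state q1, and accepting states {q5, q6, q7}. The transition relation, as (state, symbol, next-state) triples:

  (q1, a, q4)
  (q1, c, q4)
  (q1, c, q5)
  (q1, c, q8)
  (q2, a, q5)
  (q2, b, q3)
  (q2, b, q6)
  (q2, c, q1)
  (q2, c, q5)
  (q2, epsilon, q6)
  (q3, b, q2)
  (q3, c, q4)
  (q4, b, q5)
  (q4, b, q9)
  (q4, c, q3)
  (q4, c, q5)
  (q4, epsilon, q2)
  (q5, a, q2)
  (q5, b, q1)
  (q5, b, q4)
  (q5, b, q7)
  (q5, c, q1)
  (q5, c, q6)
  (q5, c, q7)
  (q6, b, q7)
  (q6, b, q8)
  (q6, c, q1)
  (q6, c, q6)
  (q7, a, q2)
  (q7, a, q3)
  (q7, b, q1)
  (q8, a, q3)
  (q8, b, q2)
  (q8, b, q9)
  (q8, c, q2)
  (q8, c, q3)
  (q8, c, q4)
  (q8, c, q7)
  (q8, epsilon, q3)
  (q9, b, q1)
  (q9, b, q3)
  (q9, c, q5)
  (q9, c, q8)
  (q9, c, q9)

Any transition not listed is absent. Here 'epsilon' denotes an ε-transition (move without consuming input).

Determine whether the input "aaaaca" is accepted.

Yes

Start in {q1}.
Read 'a': q1→{q4}; union {q4}; ε-closure = {q2, q4, q6}.
Read 'a': q2→{q5}, q4→∅, q6→∅; now {q5}.
Read 'a': q5→{q2}; union {q2}; ε-closure = {q2, q6}.
Read 'a': q2→{q5}, q6→∅; now {q5}.
Read 'c': q5→{q1, q6, q7}; now {q1, q6, q7}.
Read 'a': q1→{q4}, q6→∅, q7→{q2, q3}; union {q2, q3, q4}; ε-closure = {q2, q3, q4, q6}.
The final set {q2, q3, q4, q6} contains the accepting state q6.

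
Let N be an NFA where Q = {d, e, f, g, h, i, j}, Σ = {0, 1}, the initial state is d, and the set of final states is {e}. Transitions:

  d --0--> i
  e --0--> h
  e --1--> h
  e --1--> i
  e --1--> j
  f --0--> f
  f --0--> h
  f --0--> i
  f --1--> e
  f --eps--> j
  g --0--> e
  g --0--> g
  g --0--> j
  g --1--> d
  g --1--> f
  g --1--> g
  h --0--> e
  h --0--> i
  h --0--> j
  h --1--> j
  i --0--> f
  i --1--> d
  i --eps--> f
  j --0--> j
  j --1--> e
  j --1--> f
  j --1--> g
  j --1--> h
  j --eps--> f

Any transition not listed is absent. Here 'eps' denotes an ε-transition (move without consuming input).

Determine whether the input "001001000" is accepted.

Yes

Start in {d}.
Read '0': d→{i}; union {i}; ε-closure = {f, i, j}.
Read '0': f→{f, h, i}, i→{f}, j→{j}; now {f, h, i, j}.
Read '1': f→{e}, h→{j}, i→{d}, j→{e, f, g, h}; now {d, e, f, g, h, j}.
Read '0': d→{i}, e→{h}, f→{f, h, i}, g→{e, g, j}, h→{e, i, j}, j→{j}; now {e, f, g, h, i, j}.
Read '0': e→{h}, f→{f, h, i}, g→{e, g, j}, h→{e, i, j}, i→{f}, j→{j}; now {e, f, g, h, i, j}.
Read '1': e→{h, i, j}, f→{e}, g→{d, f, g}, h→{j}, i→{d}, j→{e, f, g, h}; now {d, e, f, g, h, i, j}.
Read '0': d→{i}, e→{h}, f→{f, h, i}, g→{e, g, j}, h→{e, i, j}, i→{f}, j→{j}; now {e, f, g, h, i, j}.
Read '0': e→{h}, f→{f, h, i}, g→{e, g, j}, h→{e, i, j}, i→{f}, j→{j}; now {e, f, g, h, i, j}.
Read '0': e→{h}, f→{f, h, i}, g→{e, g, j}, h→{e, i, j}, i→{f}, j→{j}; now {e, f, g, h, i, j}.
The final set {e, f, g, h, i, j} contains the accepting state e.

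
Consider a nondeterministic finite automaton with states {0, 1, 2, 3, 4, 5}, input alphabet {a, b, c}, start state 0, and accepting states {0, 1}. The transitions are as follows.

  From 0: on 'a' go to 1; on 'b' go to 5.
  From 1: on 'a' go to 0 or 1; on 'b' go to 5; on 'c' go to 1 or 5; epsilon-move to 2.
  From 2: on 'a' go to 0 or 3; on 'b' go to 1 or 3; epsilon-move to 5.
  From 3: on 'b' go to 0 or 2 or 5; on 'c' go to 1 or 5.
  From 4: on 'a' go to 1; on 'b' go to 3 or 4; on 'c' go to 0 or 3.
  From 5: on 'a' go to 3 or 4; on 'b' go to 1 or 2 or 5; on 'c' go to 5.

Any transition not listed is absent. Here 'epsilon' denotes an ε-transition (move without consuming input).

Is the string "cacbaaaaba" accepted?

No

Start in {0}.
Read 'c': {0} → ∅.
The set is empty and remains empty for the remaining 9 symbols.
The final set ∅ contains no accepting state.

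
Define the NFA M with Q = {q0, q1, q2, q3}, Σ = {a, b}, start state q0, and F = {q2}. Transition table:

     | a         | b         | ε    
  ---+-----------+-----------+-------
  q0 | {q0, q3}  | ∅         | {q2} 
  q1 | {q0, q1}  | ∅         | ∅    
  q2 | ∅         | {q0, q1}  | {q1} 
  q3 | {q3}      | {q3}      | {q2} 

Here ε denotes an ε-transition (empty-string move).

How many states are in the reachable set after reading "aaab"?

4

Start: ε-closure({q0}) = {q0, q1, q2}.
Read 'a': q0→{q0, q3}, q1→{q0, q1}, q2→∅; union {q0, q1, q3}; ε-closure = {q0, q1, q2, q3}.
Read 'a': q0→{q0, q3}, q1→{q0, q1}, q2→∅, q3→{q3}; union {q0, q1, q3}; ε-closure = {q0, q1, q2, q3}.
Read 'a': q0→{q0, q3}, q1→{q0, q1}, q2→∅, q3→{q3}; union {q0, q1, q3}; ε-closure = {q0, q1, q2, q3}.
Read 'b': q0→∅, q1→∅, q2→{q0, q1}, q3→{q3}; union {q0, q1, q3}; ε-closure = {q0, q1, q2, q3}.
That set has 4 states.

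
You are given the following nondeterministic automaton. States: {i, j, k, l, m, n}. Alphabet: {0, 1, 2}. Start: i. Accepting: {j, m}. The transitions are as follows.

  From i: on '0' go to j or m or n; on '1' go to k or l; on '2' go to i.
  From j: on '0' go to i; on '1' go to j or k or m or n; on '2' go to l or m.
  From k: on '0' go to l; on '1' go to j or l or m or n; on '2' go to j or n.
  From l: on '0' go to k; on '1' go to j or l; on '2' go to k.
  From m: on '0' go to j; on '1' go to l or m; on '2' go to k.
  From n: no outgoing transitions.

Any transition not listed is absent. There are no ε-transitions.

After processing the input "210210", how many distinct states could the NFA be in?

4

Start in {i}.
Read '2': {i} → {i}.
Read '1': {i} → {k, l}.
Read '0': {k, l} → {k, l}.
Read '2': {k, l} → {j, k, n}.
Read '1': {j, k, n} → {j, k, l, m, n}.
Read '0': {j, k, l, m, n} → {i, j, k, l}.
That set has 4 states.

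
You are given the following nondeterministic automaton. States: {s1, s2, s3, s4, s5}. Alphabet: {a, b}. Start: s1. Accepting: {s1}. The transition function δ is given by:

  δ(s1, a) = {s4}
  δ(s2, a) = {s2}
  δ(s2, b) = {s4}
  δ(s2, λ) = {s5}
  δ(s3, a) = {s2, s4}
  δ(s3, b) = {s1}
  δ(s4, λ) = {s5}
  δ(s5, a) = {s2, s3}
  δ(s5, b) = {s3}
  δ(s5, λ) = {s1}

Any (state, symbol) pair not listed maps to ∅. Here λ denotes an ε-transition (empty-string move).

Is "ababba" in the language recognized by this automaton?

Yes

Start in {s1}.
Read 'a': s1→{s4}; union {s4}; ε-closure = {s1, s4, s5}.
Read 'b': s1→∅, s4→∅, s5→{s3}; now {s3}.
Read 'a': s3→{s2, s4}; union {s2, s4}; ε-closure = {s1, s2, s4, s5}.
Read 'b': s1→∅, s2→{s4}, s4→∅, s5→{s3}; union {s3, s4}; ε-closure = {s1, s3, s4, s5}.
Read 'b': s1→∅, s3→{s1}, s4→∅, s5→{s3}; now {s1, s3}.
Read 'a': s1→{s4}, s3→{s2, s4}; union {s2, s4}; ε-closure = {s1, s2, s4, s5}.
The final set {s1, s2, s4, s5} contains the accepting state s1.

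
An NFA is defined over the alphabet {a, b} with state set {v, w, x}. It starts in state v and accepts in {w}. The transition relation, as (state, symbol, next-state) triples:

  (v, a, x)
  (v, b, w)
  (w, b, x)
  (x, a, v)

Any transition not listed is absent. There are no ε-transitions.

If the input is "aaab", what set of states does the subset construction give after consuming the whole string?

∅

Start in {v}.
Read 'a': v→{x}; now {x}.
Read 'a': x→{v}; now {v}.
Read 'a': v→{x}; now {x}.
Read 'b': x→∅; now ∅.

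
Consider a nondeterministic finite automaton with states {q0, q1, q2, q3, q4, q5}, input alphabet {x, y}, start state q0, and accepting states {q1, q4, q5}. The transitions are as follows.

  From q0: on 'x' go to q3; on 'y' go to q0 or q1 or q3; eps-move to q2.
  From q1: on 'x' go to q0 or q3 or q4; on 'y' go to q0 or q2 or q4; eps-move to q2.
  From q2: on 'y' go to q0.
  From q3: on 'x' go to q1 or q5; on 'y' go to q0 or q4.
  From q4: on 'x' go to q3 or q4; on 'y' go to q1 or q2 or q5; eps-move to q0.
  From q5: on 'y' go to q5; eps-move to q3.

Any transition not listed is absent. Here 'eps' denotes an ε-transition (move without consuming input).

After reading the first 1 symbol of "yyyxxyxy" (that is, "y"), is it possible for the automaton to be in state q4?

Start: ε-closure({q0}) = {q0, q2}.
Read 'y': {q0, q2} → {q0, q1, q2, q3}.
State q4 is not in {q0, q1, q2, q3}.

No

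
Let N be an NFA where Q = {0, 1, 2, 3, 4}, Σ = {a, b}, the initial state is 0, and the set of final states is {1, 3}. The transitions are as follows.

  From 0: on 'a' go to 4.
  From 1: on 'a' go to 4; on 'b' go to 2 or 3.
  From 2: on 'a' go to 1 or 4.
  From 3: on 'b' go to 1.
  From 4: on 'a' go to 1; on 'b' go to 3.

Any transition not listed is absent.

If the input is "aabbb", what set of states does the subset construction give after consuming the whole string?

{2, 3}

Start in {0}.
Read 'a': 0→{4}; now {4}.
Read 'a': 4→{1}; now {1}.
Read 'b': 1→{2, 3}; now {2, 3}.
Read 'b': 2→∅, 3→{1}; now {1}.
Read 'b': 1→{2, 3}; now {2, 3}.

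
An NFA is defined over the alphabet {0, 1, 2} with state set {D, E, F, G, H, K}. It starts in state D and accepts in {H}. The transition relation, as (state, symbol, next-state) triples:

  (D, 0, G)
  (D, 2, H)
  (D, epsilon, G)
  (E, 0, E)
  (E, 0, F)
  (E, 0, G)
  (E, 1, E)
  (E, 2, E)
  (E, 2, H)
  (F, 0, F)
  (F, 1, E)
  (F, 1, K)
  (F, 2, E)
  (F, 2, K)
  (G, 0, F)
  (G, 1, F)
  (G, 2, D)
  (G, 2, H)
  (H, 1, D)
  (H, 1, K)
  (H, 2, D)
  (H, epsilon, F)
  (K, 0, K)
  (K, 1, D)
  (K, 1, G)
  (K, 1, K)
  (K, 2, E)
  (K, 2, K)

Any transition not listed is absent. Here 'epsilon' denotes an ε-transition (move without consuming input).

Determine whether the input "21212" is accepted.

Yes

Start: ε-closure({D}) = {D, G}.
Read '2': D→{H}, G→{D, H}; union {D, H}; ε-closure = {D, F, G, H}.
Read '1': D→∅, F→{E, K}, G→{F}, H→{D, K}; union {D, E, F, K}; ε-closure = {D, E, F, G, K}.
Read '2': D→{H}, E→{E, H}, F→{E, K}, G→{D, H}, K→{E, K}; union {D, E, H, K}; ε-closure = {D, E, F, G, H, K}.
Read '1': D→∅, E→{E}, F→{E, K}, G→{F}, H→{D, K}, K→{D, G, K}; now {D, E, F, G, K}.
Read '2': D→{H}, E→{E, H}, F→{E, K}, G→{D, H}, K→{E, K}; union {D, E, H, K}; ε-closure = {D, E, F, G, H, K}.
The final set {D, E, F, G, H, K} contains the accepting state H.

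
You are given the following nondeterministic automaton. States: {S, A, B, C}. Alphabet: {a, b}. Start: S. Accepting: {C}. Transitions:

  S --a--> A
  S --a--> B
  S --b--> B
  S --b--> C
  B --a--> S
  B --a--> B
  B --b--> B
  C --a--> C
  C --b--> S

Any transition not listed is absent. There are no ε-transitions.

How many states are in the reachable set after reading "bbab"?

Start in {S}.
Read 'b': {S} → {B, C}.
Read 'b': {B, C} → {S, B}.
Read 'a': {S, B} → {S, A, B}.
Read 'b': {S, A, B} → {B, C}.
That set has 2 states.

2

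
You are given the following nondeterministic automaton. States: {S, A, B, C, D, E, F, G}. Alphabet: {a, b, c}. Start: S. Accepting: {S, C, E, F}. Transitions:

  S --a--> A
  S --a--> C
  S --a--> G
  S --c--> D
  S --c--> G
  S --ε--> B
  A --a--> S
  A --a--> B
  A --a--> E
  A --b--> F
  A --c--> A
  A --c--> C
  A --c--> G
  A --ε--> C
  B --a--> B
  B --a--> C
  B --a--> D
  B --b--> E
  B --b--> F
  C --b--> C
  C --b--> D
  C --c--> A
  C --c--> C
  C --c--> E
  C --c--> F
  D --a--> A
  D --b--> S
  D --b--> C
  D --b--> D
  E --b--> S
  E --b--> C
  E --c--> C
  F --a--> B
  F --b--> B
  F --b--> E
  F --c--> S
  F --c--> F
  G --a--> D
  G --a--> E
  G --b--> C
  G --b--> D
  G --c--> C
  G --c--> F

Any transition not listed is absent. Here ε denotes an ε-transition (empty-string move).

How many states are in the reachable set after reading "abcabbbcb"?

6

Start: ε-closure({S}) = {S, B}.
Read 'a': {S, B} → {A, B, C, D, G}.
Read 'b': {A, B, C, D, G} → {S, B, C, D, E, F}.
Read 'c': {S, B, C, D, E, F} → {S, A, B, C, D, E, F, G}.
Read 'a': {S, A, B, C, D, E, F, G} → {S, A, B, C, D, E, G}.
Read 'b': {S, A, B, C, D, E, G} → {S, B, C, D, E, F}.
Read 'b': {S, B, C, D, E, F} → {S, B, C, D, E, F}.
Read 'b': {S, B, C, D, E, F} → {S, B, C, D, E, F}.
Read 'c': {S, B, C, D, E, F} → {S, A, B, C, D, E, F, G}.
Read 'b': {S, A, B, C, D, E, F, G} → {S, B, C, D, E, F}.
That set has 6 states.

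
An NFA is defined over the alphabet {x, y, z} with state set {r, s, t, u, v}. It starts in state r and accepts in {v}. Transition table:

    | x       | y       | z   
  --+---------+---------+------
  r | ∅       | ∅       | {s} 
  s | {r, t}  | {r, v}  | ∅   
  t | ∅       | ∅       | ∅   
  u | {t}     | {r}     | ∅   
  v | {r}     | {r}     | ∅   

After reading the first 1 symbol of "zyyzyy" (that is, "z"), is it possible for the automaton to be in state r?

No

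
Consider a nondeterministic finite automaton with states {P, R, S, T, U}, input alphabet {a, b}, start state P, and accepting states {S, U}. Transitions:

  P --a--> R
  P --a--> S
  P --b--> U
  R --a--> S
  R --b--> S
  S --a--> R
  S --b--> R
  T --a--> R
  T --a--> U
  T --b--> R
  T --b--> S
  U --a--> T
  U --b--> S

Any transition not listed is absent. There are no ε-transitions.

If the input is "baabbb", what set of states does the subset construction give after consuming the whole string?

{S}

Start in {P}.
Read 'b': P→{U}; now {U}.
Read 'a': U→{T}; now {T}.
Read 'a': T→{R, U}; now {R, U}.
Read 'b': R→{S}, U→{S}; now {S}.
Read 'b': S→{R}; now {R}.
Read 'b': R→{S}; now {S}.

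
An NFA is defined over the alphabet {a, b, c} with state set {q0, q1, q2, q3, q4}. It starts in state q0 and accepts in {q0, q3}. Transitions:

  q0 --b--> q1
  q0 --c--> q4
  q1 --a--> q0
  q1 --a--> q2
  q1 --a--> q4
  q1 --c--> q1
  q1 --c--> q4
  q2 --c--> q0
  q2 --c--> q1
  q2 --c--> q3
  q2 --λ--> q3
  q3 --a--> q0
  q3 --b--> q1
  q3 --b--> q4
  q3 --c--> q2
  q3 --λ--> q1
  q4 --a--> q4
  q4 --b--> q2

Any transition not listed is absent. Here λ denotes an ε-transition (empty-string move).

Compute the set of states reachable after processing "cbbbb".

{q1, q4}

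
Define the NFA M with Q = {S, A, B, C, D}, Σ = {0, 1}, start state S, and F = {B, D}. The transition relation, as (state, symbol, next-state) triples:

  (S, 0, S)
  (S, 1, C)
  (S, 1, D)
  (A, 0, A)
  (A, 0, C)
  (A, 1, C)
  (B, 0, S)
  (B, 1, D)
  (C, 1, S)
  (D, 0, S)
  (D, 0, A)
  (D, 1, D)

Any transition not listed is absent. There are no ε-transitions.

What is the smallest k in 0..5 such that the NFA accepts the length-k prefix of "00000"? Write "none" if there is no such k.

Start in {S}.
Read '0': S→{S}; now {S}.
Read '0': S→{S}; now {S}.
Read '0': S→{S}; now {S}.
Read '0': S→{S}; now {S}.
Read '0': S→{S}; now {S}.
No reachable set along the way intersects F.

none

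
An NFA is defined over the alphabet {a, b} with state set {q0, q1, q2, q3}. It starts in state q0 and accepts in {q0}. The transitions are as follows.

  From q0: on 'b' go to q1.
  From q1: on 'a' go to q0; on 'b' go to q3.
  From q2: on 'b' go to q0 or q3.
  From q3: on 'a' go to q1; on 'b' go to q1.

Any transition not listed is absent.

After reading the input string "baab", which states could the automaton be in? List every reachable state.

Start in {q0}.
Read 'b': {q0} → {q1}.
Read 'a': {q1} → {q0}.
Read 'a': {q0} → ∅.
The set is empty and remains empty for the remaining 1 symbol.

∅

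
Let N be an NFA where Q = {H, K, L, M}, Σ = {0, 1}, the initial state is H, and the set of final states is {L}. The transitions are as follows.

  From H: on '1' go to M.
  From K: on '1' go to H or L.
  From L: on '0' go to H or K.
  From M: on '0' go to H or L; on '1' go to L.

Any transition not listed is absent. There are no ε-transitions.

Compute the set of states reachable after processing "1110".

∅

Start in {H}.
Read '1': H→{M}; now {M}.
Read '1': M→{L}; now {L}.
Read '1': L→∅; now ∅.
The set is empty and remains empty for the remaining 1 symbol.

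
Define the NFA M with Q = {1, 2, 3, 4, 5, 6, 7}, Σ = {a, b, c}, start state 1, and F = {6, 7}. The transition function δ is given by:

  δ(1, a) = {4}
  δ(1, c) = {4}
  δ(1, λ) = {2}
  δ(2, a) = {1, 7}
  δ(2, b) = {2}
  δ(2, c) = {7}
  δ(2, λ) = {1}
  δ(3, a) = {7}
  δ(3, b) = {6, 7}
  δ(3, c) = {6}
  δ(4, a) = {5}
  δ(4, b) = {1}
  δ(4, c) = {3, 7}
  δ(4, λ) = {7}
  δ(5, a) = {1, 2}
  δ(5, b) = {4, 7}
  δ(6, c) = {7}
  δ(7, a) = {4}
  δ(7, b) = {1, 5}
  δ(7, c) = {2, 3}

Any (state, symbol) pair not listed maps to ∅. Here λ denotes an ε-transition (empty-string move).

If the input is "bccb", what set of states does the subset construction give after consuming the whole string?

Start: ε-closure({1}) = {1, 2}.
Read 'b': 1→∅, 2→{2}; union {2}; ε-closure = {1, 2}.
Read 'c': 1→{4}, 2→{7}; now {4, 7}.
Read 'c': 4→{3, 7}, 7→{2, 3}; union {2, 3, 7}; ε-closure = {1, 2, 3, 7}.
Read 'b': 1→∅, 2→{2}, 3→{6, 7}, 7→{1, 5}; now {1, 2, 5, 6, 7}.

{1, 2, 5, 6, 7}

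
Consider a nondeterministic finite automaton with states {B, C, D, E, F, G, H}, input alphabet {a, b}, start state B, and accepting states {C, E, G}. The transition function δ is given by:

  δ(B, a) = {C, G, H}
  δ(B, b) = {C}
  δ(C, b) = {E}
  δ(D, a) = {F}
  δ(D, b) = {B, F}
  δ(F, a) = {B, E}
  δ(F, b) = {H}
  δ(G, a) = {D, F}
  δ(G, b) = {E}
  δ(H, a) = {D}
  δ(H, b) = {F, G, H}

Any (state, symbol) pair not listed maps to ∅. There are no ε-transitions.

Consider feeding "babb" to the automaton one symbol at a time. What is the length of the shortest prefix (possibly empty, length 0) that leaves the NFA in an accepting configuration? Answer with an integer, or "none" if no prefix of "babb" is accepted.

Start in {B}.
Read 'b': B→{C}; now {C}.
None of the earlier sets intersect F, but {C} does.

1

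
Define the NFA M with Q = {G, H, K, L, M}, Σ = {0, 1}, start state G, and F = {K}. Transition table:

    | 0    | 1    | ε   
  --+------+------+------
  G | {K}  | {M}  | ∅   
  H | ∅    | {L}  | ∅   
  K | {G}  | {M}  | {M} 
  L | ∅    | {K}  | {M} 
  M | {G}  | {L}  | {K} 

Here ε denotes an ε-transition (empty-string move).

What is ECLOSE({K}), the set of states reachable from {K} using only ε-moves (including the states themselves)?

{K, M}

Begin with {K}.
ε-move K → M; add M.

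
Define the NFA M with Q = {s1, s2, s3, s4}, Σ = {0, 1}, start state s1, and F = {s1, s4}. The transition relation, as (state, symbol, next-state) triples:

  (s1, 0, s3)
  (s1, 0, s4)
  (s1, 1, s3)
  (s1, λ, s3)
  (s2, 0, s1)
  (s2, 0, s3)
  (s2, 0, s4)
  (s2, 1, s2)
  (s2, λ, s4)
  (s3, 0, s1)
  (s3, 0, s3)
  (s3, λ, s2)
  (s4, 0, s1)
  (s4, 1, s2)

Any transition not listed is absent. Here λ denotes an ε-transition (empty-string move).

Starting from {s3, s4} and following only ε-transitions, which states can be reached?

Begin with {s3, s4}.
ε-move s3 → s2; add s2.

{s2, s3, s4}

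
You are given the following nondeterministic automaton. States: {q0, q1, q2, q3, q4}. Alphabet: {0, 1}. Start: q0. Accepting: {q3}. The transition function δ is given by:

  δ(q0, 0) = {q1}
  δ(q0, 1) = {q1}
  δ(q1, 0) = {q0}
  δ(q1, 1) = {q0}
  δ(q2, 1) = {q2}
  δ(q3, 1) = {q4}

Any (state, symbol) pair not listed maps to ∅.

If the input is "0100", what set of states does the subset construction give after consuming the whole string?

{q0}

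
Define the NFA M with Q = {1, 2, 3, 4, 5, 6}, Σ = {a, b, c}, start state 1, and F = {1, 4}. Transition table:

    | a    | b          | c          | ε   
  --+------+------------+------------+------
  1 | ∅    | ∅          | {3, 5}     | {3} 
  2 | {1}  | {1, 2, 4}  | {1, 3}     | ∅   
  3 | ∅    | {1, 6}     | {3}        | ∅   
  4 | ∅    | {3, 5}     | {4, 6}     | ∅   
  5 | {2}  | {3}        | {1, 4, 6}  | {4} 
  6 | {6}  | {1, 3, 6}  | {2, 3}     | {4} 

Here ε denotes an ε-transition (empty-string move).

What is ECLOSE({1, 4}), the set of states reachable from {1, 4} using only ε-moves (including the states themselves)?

{1, 3, 4}

Begin with {1, 4}.
ε-move 1 → 3; add 3.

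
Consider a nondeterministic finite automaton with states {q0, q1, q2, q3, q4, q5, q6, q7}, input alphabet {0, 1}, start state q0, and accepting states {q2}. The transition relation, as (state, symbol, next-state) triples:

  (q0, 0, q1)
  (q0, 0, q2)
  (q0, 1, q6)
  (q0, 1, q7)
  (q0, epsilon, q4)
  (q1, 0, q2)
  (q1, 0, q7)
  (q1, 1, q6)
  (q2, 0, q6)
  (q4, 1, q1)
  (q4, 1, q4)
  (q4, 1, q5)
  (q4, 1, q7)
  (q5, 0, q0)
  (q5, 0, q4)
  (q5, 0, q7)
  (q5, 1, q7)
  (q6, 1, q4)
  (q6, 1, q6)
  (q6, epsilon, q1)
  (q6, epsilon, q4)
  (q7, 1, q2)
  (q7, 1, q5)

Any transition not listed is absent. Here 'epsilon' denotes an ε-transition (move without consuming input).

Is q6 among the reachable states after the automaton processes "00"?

Yes

Start: ε-closure({q0}) = {q0, q4}.
Read '0': {q0, q4} → {q1, q2}.
Read '0': {q1, q2} → {q1, q2, q4, q6, q7}.
State q6 is in {q1, q2, q4, q6, q7}.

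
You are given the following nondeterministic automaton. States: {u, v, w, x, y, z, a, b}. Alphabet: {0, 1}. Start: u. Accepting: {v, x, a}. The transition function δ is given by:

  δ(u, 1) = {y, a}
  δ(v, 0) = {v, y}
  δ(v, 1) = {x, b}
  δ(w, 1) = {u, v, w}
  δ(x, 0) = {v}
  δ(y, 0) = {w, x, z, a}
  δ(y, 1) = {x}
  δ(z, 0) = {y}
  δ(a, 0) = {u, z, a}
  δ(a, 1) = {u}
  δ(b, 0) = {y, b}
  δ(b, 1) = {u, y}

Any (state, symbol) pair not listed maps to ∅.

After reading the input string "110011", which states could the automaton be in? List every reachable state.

{u, y}

Start in {u}.
Read '1': u→{y, a}; now {y, a}.
Read '1': y→{x}, a→{u}; now {u, x}.
Read '0': u→∅, x→{v}; now {v}.
Read '0': v→{v, y}; now {v, y}.
Read '1': v→{x, b}, y→{x}; now {x, b}.
Read '1': x→∅, b→{u, y}; now {u, y}.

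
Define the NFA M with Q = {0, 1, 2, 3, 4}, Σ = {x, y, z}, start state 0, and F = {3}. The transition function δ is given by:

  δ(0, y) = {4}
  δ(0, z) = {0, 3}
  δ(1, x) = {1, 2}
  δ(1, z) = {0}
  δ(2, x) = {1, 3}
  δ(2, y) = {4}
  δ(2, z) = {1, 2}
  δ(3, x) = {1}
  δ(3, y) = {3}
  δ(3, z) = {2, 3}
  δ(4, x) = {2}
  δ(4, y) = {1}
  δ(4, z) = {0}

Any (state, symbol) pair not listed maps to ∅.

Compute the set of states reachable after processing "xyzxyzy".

∅

Start in {0}.
Read 'x': 0→∅; now ∅.
The set is empty and remains empty for the remaining 6 symbols.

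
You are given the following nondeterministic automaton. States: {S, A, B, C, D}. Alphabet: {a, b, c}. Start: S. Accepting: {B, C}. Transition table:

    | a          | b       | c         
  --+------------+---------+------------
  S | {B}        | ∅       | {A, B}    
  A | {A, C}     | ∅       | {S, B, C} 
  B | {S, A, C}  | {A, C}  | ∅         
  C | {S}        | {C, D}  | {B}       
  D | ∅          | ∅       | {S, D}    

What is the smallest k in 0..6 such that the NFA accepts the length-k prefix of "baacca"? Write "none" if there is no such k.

none

Start in {S}.
Read 'b': S→∅; now ∅.
The set is empty and remains empty for the remaining 5 symbols.
No reachable set along the way intersects F.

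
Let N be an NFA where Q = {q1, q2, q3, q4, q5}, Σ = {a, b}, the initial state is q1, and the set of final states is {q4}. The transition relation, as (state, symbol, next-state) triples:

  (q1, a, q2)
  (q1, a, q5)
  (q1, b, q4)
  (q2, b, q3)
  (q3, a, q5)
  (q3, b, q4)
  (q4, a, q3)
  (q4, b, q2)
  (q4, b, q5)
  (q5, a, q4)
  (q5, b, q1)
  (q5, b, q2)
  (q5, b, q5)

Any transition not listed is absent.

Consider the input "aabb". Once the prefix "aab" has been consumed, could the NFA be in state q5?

Yes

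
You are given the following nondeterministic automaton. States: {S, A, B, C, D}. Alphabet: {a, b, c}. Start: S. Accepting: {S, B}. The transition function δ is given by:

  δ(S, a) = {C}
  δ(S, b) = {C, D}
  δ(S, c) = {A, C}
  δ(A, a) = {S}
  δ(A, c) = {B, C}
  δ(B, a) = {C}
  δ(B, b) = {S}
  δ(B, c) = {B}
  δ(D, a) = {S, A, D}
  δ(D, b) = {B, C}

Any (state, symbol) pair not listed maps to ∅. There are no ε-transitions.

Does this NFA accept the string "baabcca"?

No

Start in {S}.
Read 'b': {S} → {C, D}.
Read 'a': {C, D} → {S, A, D}.
Read 'a': {S, A, D} → {S, A, C, D}.
Read 'b': {S, A, C, D} → {B, C, D}.
Read 'c': {B, C, D} → {B}.
Read 'c': {B} → {B}.
Read 'a': {B} → {C}.
The final set {C} contains no accepting state.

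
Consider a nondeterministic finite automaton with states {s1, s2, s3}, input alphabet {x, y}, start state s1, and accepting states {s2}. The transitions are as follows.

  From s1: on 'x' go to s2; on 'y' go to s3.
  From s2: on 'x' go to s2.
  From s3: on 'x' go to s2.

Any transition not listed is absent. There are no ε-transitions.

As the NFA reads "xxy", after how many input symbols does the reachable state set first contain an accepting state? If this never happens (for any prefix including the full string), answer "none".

1

Start in {s1}.
Read 'x': {s1} → {s2}.
None of the earlier sets intersect F, but {s2} does.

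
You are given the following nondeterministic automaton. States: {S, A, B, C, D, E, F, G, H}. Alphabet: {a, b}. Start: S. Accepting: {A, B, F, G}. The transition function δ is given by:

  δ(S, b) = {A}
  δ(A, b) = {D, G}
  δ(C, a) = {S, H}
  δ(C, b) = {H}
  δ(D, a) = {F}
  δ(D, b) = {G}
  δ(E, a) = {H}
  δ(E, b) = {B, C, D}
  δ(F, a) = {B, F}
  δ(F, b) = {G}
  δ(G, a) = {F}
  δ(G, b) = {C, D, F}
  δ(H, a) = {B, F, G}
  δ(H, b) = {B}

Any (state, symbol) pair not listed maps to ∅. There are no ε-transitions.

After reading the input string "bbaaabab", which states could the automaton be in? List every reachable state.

Start in {S}.
Read 'b': S→{A}; now {A}.
Read 'b': A→{D, G}; now {D, G}.
Read 'a': D→{F}, G→{F}; now {F}.
Read 'a': F→{B, F}; now {B, F}.
Read 'a': B→∅, F→{B, F}; now {B, F}.
Read 'b': B→∅, F→{G}; now {G}.
Read 'a': G→{F}; now {F}.
Read 'b': F→{G}; now {G}.

{G}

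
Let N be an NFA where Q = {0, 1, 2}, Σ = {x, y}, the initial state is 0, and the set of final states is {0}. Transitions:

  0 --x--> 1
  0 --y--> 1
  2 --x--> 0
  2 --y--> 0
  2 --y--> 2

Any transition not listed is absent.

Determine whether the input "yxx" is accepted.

Start in {0}.
Read 'y': 0→{1}; now {1}.
Read 'x': 1→∅; now ∅.
The set is empty and remains empty for the remaining 1 symbol.
The final set ∅ contains no accepting state.

No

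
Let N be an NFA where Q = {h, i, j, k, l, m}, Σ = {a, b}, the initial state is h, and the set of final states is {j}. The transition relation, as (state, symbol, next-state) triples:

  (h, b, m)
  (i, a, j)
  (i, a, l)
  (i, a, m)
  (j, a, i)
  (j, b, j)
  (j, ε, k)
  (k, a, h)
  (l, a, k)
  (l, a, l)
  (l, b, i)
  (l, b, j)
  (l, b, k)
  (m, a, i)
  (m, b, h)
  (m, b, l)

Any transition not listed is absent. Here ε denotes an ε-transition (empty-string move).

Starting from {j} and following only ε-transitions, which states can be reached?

Begin with {j}.
ε-move j → k; add k.

{j, k}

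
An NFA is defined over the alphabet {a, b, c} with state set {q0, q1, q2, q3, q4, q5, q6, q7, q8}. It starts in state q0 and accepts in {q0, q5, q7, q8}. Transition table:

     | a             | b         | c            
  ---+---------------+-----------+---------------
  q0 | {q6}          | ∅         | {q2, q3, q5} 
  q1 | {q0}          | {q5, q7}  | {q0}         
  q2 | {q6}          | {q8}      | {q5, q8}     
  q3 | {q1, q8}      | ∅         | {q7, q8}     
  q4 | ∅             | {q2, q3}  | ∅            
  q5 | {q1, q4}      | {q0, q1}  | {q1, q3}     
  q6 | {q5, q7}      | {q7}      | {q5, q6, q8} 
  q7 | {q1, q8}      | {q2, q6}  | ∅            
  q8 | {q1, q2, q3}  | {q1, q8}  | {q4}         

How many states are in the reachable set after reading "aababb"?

5

Start in {q0}.
Read 'a': {q0} → {q6}.
Read 'a': {q6} → {q5, q7}.
Read 'b': {q5, q7} → {q0, q1, q2, q6}.
Read 'a': {q0, q1, q2, q6} → {q0, q5, q6, q7}.
Read 'b': {q0, q5, q6, q7} → {q0, q1, q2, q6, q7}.
Read 'b': {q0, q1, q2, q6, q7} → {q2, q5, q6, q7, q8}.
That set has 5 states.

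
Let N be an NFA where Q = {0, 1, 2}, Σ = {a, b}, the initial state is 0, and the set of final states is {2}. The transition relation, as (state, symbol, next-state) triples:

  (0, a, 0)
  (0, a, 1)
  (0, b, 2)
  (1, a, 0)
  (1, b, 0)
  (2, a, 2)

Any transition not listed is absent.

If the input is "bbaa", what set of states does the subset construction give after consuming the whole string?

Start in {0}.
Read 'b': {0} → {2}.
Read 'b': {2} → ∅.
The set is empty and remains empty for the remaining 2 symbols.

∅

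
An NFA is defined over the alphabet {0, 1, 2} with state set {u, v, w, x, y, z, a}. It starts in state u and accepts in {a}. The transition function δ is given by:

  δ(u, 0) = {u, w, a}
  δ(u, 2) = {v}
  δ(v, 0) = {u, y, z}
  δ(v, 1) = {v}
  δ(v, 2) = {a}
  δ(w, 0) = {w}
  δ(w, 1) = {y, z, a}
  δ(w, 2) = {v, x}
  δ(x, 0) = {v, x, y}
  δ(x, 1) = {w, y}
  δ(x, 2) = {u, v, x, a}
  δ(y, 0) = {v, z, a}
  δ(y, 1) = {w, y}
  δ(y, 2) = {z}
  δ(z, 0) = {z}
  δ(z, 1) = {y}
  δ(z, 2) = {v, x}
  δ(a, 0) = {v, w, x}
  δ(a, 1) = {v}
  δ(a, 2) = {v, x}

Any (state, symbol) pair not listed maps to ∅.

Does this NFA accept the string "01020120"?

No

Start in {u}.
Read '0': {u} → {u, w, a}.
Read '1': {u, w, a} → {v, y, z, a}.
Read '0': {v, y, z, a} → {u, v, w, x, y, z, a}.
Read '2': {u, v, w, x, y, z, a} → {u, v, x, z, a}.
Read '0': {u, v, x, z, a} → {u, v, w, x, y, z, a}.
Read '1': {u, v, w, x, y, z, a} → {v, w, y, z, a}.
Read '2': {v, w, y, z, a} → {v, x, z, a}.
Read '0': {v, x, z, a} → {u, v, w, x, y, z}.
The final set {u, v, w, x, y, z} contains no accepting state.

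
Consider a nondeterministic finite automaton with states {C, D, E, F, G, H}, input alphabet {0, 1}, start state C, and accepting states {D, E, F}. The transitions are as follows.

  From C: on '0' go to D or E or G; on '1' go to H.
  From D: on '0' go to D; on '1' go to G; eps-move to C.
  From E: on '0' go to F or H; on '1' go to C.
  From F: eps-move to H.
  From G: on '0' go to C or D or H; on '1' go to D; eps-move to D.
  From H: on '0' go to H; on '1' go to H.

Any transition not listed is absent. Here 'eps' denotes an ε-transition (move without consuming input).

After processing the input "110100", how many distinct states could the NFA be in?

1

Start in {C}.
Read '1': {C} → {H}.
Read '1': {H} → {H}.
Read '0': {H} → {H}.
Read '1': {H} → {H}.
Read '0': {H} → {H}.
Read '0': {H} → {H}.
That set has 1 state.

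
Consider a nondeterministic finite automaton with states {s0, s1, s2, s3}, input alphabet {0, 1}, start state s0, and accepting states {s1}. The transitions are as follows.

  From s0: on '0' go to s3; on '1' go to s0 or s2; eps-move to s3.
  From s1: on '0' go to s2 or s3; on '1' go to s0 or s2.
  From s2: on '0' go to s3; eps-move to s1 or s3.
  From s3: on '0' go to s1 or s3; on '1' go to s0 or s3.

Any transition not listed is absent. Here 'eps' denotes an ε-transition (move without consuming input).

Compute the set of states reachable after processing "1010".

{s1, s2, s3}

Start: ε-closure({s0}) = {s0, s3}.
Read '1': {s0, s3} → {s0, s1, s2, s3}.
Read '0': {s0, s1, s2, s3} → {s1, s2, s3}.
Read '1': {s1, s2, s3} → {s0, s1, s2, s3}.
Read '0': {s0, s1, s2, s3} → {s1, s2, s3}.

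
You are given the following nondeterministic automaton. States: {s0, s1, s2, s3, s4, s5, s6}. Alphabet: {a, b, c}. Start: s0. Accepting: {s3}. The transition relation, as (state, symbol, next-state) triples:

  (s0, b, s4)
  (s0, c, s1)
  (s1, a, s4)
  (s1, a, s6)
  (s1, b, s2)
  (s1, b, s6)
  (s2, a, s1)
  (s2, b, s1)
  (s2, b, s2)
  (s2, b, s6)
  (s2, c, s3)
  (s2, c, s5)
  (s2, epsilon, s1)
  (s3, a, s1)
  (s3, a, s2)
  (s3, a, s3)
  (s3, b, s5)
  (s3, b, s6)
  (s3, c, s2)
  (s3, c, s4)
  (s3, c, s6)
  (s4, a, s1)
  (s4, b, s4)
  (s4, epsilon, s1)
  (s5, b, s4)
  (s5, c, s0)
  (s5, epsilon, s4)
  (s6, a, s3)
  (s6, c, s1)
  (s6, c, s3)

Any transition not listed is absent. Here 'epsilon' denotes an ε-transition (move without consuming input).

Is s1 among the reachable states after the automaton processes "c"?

Yes

Start in {s0}.
Read 'c': s0→{s1}; now {s1}.
State s1 is in {s1}.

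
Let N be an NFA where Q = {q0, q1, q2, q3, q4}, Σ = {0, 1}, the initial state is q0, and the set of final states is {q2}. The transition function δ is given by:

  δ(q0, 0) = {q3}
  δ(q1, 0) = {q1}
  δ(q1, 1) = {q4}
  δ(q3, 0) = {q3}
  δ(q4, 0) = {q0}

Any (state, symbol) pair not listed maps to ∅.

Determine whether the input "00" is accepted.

No

Start in {q0}.
Read '0': {q0} → {q3}.
Read '0': {q3} → {q3}.
The final set {q3} contains no accepting state.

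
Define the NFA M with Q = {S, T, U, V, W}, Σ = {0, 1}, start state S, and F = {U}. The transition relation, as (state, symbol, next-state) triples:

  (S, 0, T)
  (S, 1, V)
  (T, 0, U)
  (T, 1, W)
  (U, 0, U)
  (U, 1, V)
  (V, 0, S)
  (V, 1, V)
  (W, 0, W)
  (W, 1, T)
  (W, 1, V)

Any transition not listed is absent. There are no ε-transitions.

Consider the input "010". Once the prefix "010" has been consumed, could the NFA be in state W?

Yes

Start in {S}.
Read '0': S→{T}; now {T}.
Read '1': T→{W}; now {W}.
Read '0': W→{W}; now {W}.
State W is in {W}.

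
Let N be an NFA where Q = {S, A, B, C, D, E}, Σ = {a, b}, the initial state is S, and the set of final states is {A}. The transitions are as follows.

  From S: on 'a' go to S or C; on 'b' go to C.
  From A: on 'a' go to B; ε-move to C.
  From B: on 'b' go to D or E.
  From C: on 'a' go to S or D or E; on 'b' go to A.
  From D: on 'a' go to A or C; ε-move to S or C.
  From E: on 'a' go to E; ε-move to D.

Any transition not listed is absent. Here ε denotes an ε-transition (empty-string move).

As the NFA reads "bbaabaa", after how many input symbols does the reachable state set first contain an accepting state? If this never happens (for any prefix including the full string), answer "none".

Start in {S}.
Read 'b': S→{C}; now {C}.
Read 'b': C→{A}; union {A}; ε-closure = {A, C}.
None of the earlier sets intersect F, but {A, C} does.

2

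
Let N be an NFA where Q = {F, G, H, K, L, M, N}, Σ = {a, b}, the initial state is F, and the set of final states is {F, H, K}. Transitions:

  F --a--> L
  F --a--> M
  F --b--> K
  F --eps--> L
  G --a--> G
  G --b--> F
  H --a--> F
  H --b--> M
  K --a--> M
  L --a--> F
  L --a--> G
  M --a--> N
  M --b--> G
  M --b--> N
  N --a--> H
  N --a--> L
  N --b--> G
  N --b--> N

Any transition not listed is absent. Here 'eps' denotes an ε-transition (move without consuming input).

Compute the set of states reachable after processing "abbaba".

{F, G, H, L, M, N}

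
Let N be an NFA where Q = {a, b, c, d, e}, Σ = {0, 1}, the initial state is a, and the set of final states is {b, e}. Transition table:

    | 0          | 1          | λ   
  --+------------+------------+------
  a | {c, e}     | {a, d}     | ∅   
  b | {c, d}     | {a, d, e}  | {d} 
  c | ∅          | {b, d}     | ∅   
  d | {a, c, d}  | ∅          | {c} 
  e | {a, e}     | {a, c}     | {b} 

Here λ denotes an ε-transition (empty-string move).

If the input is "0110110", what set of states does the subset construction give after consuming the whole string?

Start in {a}.
Read '0': {a} → {b, c, d, e}.
Read '1': {b, c, d, e} → {a, b, c, d, e}.
Read '1': {a, b, c, d, e} → {a, b, c, d, e}.
Read '0': {a, b, c, d, e} → {a, b, c, d, e}.
Read '1': {a, b, c, d, e} → {a, b, c, d, e}.
Read '1': {a, b, c, d, e} → {a, b, c, d, e}.
Read '0': {a, b, c, d, e} → {a, b, c, d, e}.

{a, b, c, d, e}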